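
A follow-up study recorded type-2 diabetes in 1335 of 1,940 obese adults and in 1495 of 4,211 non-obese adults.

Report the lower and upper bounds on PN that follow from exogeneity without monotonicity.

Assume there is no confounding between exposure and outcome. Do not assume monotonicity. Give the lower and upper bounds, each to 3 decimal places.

0.484 ≤ PN ≤ 0.937

p₁ = P(outcome | exposed) = 1335/1940 = 0.68814
p₀ = P(outcome | unexposed) = 1495/4211 = 0.35502
Under exogeneity alone the bounds on PN are max{0,(p₁−p₀)/p₁} ≤ PN ≤ min{1,(1−p₀)/p₁}.
  lower = (p₁ − p₀)/p₁ = 0.33312 / 0.68814 ≈ 0.4841
  upper = min{1, (1 − p₀)/p₁} = 0.64498 / 0.68814 ≈ 0.9373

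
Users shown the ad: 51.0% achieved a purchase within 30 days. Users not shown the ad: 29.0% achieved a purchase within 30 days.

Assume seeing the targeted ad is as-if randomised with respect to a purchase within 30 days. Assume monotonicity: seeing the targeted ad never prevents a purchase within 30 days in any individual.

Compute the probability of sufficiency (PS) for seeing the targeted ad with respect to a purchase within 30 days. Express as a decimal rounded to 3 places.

PS ≈ 0.310

p₁ = 0.51, p₀ = 0.29.
Under exogeneity and monotonicity, PS = (p₁ − p₀) / (1 − p₀).
PS = (0.51 − 0.29) / (1 − 0.29) = 0.22 / 0.71 ≈ 0.3099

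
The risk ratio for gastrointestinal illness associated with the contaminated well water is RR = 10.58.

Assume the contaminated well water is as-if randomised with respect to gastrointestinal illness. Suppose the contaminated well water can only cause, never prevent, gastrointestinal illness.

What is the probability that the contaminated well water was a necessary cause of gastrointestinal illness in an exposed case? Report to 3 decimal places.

PN ≈ 0.905

Under exogeneity and monotonicity, PN = (RR − 1) / RR = 1 − 1/RR.
PN = (10.58 − 1) / 10.58 = 9.58 / 10.58 ≈ 0.9055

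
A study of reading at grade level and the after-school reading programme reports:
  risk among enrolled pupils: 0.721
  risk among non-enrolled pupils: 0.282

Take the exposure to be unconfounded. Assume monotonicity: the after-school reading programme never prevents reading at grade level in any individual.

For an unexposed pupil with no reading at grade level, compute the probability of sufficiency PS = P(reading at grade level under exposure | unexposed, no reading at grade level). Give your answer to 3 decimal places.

PS ≈ 0.611

Let p₁ = 0.721, p₀ = 0.282.
Under exogeneity and monotonicity, PS = (p₁ − p₀) / (1 − p₀).
PS = (0.721 − 0.282) / (1 − 0.282) = 0.439 / 0.718 ≈ 0.6114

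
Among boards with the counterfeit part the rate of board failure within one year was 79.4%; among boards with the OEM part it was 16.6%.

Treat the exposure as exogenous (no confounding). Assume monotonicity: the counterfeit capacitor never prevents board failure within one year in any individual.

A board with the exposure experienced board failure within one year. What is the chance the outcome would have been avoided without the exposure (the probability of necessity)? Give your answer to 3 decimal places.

PN ≈ 0.791

p₁ = 0.794, p₀ = 0.166.
Under exogeneity and monotonicity, PN = (p₁ − p₀) / p₁.
PN = (0.794 − 0.166) / 0.794 = 0.628 / 0.794 ≈ 0.7909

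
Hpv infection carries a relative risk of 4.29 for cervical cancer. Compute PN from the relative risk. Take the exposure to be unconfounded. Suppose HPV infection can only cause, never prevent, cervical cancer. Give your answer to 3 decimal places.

PN ≈ 0.767

Under exogeneity and monotonicity, PN = (RR − 1) / RR = 1 − 1/RR.
PN = (4.29 − 1) / 4.29 = 3.29 / 4.29 ≈ 0.7669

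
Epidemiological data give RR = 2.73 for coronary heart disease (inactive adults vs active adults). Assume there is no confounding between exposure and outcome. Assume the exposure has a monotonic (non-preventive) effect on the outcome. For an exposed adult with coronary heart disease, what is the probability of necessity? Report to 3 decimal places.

PN ≈ 0.634

Under exogeneity and monotonicity, PN = (RR − 1) / RR = 1 − 1/RR.
PN = (2.73 − 1) / 2.73 = 1.73 / 2.73 ≈ 0.6337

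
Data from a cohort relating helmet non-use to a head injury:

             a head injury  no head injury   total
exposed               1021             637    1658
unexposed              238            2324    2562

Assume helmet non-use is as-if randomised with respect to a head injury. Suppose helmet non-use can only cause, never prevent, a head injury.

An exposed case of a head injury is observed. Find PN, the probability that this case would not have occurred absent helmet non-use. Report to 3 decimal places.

p₁ = P(outcome | exposed) = 1021/1658 = 0.6158
p₀ = P(outcome | unexposed) = 238/2562 = 0.092896
Under exogeneity and monotonicity, PN = (p₁ − p₀) / p₁.
PN = (0.6158 − 0.092896) / 0.6158 = 0.52291 / 0.6158 ≈ 0.8491

PN ≈ 0.849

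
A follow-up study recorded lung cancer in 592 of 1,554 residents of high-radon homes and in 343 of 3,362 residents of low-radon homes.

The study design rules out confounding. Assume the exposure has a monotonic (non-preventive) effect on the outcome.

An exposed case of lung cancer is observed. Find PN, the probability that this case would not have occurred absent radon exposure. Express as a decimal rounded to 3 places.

p₁ = P(outcome | exposed) = 592/1554 = 0.38095
p₀ = P(outcome | unexposed) = 343/3362 = 0.10202
Under exogeneity and monotonicity, PN = (p₁ − p₀) / p₁.
PN = (0.38095 − 0.10202) / 0.38095 = 0.27893 / 0.38095 ≈ 0.7322

PN ≈ 0.732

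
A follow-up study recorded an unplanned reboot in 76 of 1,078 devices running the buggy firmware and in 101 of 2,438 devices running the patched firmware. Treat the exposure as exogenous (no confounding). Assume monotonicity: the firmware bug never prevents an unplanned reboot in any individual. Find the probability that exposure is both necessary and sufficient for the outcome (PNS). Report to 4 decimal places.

p₁ = P(outcome | exposed) = 76/1078 = 0.070501
p₀ = P(outcome | unexposed) = 101/2438 = 0.041427
Under exogeneity and monotonicity, PNS = p₁ − p₀.
PNS = 0.070501 − 0.041427 = 0.029074

PNS ≈ 0.0291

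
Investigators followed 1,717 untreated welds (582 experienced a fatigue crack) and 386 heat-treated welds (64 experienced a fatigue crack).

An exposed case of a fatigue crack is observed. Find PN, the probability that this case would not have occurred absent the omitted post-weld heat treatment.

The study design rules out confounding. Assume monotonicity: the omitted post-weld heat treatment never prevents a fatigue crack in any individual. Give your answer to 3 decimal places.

p₁ = P(outcome | exposed) = 582/1717 = 0.33896
p₀ = P(outcome | unexposed) = 64/386 = 0.1658
Under exogeneity and monotonicity, PN = (p₁ − p₀) / p₁.
PN = (0.33896 − 0.1658) / 0.33896 = 0.17316 / 0.33896 ≈ 0.5109

PN ≈ 0.511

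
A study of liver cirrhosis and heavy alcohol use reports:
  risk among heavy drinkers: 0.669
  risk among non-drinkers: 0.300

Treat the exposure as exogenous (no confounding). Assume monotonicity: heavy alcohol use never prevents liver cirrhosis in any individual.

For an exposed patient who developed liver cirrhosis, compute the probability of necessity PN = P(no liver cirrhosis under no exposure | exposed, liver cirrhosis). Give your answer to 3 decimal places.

Let p₁ = 0.669, p₀ = 0.3.
Under exogeneity and monotonicity, PN = (p₁ − p₀) / p₁.
PN = (0.669 − 0.3) / 0.669 = 0.369 / 0.669 ≈ 0.5516

PN ≈ 0.552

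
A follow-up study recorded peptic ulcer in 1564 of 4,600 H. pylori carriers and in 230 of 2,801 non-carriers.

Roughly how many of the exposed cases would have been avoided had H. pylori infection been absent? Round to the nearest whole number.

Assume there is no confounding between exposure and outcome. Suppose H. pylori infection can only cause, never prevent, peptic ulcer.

about 1186 cases

p₁ = P(outcome | exposed) = 1564/4600 = 0.34
p₀ = P(outcome | unexposed) = 230/2801 = 0.082114
PN = (p₁ − p₀)/p₁ = (0.34 − 0.082114) / 0.34 ≈ 0.75849.
Attributable cases ≈ PN × (exposed cases) = 0.75849 × 1564 ≈ 1186.28.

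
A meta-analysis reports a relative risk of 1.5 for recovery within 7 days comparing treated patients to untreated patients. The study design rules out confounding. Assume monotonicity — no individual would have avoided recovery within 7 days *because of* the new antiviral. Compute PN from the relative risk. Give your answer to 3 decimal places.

Under exogeneity and monotonicity, PN = (RR − 1) / RR = 1 − 1/RR.
PN = (1.5 − 1) / 1.5 = 0.5 / 1.5 ≈ 0.3333

PN ≈ 0.333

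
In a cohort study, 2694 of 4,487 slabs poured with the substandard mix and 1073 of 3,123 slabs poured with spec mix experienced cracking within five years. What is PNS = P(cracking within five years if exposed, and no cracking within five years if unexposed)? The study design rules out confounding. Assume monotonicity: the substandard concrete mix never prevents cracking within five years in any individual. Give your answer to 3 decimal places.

p₁ = P(outcome | exposed) = 2694/4487 = 0.6004
p₀ = P(outcome | unexposed) = 1073/3123 = 0.34358
Under exogeneity and monotonicity, PNS = p₁ − p₀.
PNS = 0.6004 − 0.34358 = 0.25682

PNS ≈ 0.257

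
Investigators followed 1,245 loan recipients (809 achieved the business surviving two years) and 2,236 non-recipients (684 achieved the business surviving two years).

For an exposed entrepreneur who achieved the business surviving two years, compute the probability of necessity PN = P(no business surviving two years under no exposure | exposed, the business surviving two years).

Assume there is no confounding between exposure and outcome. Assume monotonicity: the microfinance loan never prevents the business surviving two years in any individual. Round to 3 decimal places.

PN ≈ 0.529

p₁ = P(outcome | exposed) = 809/1245 = 0.6498
p₀ = P(outcome | unexposed) = 684/2236 = 0.3059
Under exogeneity and monotonicity, PN = (p₁ − p₀) / p₁.
PN = (0.6498 − 0.3059) / 0.6498 = 0.3439 / 0.6498 ≈ 0.5292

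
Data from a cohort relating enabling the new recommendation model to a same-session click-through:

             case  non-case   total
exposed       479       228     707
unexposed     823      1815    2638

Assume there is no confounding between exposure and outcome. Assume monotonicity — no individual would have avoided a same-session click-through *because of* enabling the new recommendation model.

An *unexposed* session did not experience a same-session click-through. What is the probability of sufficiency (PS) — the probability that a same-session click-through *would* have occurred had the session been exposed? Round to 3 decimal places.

PS ≈ 0.531

p₁ = P(outcome | exposed) = 479/707 = 0.67751
p₀ = P(outcome | unexposed) = 823/2638 = 0.31198
Under exogeneity and monotonicity, PS = (p₁ − p₀) / (1 − p₀).
PS = (0.67751 − 0.31198) / (1 − 0.31198) = 0.36553 / 0.68802 ≈ 0.5313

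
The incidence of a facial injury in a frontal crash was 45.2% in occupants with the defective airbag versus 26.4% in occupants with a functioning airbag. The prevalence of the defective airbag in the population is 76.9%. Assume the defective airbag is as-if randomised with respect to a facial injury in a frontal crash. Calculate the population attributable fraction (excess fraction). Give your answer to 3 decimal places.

p₁ = 0.452, p₀ = 0.264.
Overall risk P(Y=1) = π·p₁ + (1−π)·p₀ = 0.769×0.452 + 0.231×0.264 = 0.40857.
Under exogeneity, PAF = [P(Y=1) − p₀] / P(Y=1).
PAF = (0.40857 − 0.264) / 0.40857 ≈ 0.3538

PAF ≈ 0.354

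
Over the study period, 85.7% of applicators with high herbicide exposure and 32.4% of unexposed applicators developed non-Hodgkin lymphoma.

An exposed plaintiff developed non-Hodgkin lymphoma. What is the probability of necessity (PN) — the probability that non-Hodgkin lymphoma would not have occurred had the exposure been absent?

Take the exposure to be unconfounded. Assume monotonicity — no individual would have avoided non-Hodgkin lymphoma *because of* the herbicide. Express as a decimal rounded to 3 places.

PN ≈ 0.622

p₁ = 0.857, p₀ = 0.324.
Under exogeneity and monotonicity, PN = (p₁ − p₀) / p₁.
PN = (0.857 − 0.324) / 0.857 = 0.533 / 0.857 ≈ 0.6219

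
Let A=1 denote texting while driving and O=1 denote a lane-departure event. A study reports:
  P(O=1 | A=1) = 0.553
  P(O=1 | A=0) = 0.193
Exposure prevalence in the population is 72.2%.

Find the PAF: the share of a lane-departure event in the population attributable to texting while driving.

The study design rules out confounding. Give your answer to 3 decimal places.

Let p₁ = 0.553, p₀ = 0.193.
Overall risk P(Y=1) = π·p₁ + (1−π)·p₀ = 0.722×0.553 + 0.278×0.193 = 0.45292.
Under exogeneity, PAF = [P(Y=1) − p₀] / P(Y=1).
PAF = (0.45292 − 0.193) / 0.45292 ≈ 0.5739

PAF ≈ 0.574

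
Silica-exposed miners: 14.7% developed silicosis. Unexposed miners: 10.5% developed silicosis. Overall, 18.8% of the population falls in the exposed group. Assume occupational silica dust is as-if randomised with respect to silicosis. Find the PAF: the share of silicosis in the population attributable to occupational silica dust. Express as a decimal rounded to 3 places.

PAF ≈ 0.070

p₁ = 0.147, p₀ = 0.105.
Overall risk P(Y=1) = π·p₁ + (1−π)·p₀ = 0.188×0.147 + 0.812×0.105 = 0.1129.
Under exogeneity, PAF = [P(Y=1) − p₀] / P(Y=1).
PAF = (0.1129 − 0.105) / 0.1129 ≈ 0.0699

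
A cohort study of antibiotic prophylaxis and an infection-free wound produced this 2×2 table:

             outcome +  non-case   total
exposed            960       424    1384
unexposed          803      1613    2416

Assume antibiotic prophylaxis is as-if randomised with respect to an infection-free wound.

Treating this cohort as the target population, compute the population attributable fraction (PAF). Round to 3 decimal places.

PAF ≈ 0.284

p₁ = P(outcome | exposed) = 960/1384 = 0.69364
p₀ = P(outcome | unexposed) = 803/2416 = 0.33237
Exposure prevalence π = 1384/3800 = 0.36421; overall risk P(Y=1) = 0.46395.
Under exogeneity, PAF = [P(Y=1) − p₀]/P(Y=1).
PAF = (0.46395 − 0.33237) / 0.46395 ≈ 0.2836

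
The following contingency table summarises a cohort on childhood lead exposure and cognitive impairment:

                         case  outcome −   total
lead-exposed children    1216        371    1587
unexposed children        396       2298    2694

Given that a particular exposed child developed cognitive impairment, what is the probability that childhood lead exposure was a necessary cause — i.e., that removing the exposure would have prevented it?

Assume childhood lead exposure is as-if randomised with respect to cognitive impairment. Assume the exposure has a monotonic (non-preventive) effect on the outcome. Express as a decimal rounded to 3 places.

p₁ = P(outcome | exposed) = 1216/1587 = 0.76623
p₀ = P(outcome | unexposed) = 396/2694 = 0.14699
Under exogeneity and monotonicity, PN = (p₁ − p₀) / p₁.
PN = (0.76623 − 0.14699) / 0.76623 = 0.61923 / 0.76623 ≈ 0.8082

PN ≈ 0.808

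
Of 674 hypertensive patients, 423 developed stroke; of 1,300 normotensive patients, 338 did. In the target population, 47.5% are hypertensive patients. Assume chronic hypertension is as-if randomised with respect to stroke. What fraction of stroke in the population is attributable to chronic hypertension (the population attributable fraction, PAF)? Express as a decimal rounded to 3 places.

p₁ = P(outcome | exposed) = 423/674 = 0.6276
p₀ = P(outcome | unexposed) = 338/1300 = 0.26
Overall risk P(Y=1) = π·p₁ + (1−π)·p₀ = 0.475×0.6276 + 0.525×0.26 = 0.43461.
Under exogeneity, PAF = [P(Y=1) − p₀] / P(Y=1).
PAF = (0.43461 − 0.26) / 0.43461 ≈ 0.4018

PAF ≈ 0.402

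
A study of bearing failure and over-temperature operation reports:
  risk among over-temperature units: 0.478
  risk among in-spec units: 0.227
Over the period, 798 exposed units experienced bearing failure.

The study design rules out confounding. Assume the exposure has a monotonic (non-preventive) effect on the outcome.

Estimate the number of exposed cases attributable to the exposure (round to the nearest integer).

Let p₁ = 0.478, p₀ = 0.227.
PN = (p₁ − p₀)/p₁ = (0.478 − 0.227) / 0.478 ≈ 0.52510.
Attributable cases ≈ PN × (exposed cases) = 0.52510 × 798 ≈ 419.03.

about 419 cases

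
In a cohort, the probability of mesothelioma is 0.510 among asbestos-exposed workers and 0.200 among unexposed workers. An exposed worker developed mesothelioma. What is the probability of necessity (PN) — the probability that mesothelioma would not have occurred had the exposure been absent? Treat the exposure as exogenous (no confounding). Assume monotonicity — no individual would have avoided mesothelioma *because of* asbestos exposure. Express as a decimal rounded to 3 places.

Let p₁ = 0.51, p₀ = 0.2.
Under exogeneity and monotonicity, PN = (p₁ − p₀) / p₁.
PN = (0.51 − 0.2) / 0.51 = 0.31 / 0.51 ≈ 0.6078

PN ≈ 0.608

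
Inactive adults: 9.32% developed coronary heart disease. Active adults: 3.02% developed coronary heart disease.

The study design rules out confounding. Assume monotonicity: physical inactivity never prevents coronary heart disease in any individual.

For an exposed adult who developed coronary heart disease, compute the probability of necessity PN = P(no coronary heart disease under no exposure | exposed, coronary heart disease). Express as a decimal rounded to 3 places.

PN ≈ 0.676

p₁ = 0.0932, p₀ = 0.0302.
Under exogeneity and monotonicity, PN = (p₁ − p₀) / p₁.
PN = (0.0932 − 0.0302) / 0.0932 = 0.063 / 0.0932 ≈ 0.6760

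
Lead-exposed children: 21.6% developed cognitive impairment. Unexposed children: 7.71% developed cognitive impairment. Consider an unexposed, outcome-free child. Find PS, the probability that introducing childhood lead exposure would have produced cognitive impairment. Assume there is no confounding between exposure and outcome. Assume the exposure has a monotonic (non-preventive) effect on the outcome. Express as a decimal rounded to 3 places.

PS ≈ 0.151

p₁ = 0.216, p₀ = 0.0771.
Under exogeneity and monotonicity, PS = (p₁ − p₀) / (1 − p₀).
PS = (0.216 − 0.0771) / (1 − 0.0771) = 0.1389 / 0.9229 ≈ 0.1505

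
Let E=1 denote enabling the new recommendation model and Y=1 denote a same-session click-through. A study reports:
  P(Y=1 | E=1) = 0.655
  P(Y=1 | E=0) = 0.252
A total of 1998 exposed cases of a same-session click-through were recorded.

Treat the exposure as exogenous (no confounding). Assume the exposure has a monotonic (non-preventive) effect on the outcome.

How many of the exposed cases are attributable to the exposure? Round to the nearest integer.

Let p₁ = 0.655, p₀ = 0.252.
PN = (p₁ − p₀)/p₁ = (0.655 − 0.252) / 0.655 ≈ 0.61527.
Attributable cases ≈ PN × (exposed cases) = 0.61527 × 1998 ≈ 1229.30.

about 1229 cases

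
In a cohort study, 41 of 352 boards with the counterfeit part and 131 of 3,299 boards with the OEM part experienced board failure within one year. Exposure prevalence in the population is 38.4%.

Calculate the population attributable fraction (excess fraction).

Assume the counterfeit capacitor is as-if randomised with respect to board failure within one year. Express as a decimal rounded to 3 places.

p₁ = P(outcome | exposed) = 41/352 = 0.11648
p₀ = P(outcome | unexposed) = 131/3299 = 0.039709
Overall risk P(Y=1) = π·p₁ + (1−π)·p₀ = 0.384×0.11648 + 0.616×0.039709 = 0.069188.
Under exogeneity, PAF = [P(Y=1) − p₀] / P(Y=1).
PAF = (0.069188 − 0.039709) / 0.069188 ≈ 0.4261

PAF ≈ 0.426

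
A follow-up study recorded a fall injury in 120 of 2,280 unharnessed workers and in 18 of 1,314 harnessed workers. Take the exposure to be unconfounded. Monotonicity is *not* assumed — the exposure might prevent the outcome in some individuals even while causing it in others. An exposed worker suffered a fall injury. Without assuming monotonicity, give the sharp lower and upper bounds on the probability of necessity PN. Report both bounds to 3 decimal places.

0.740 ≤ PN ≤ 1.000

p₁ = P(outcome | exposed) = 120/2280 = 0.052632
p₀ = P(outcome | unexposed) = 18/1314 = 0.013699
Under exogeneity alone the bounds on PN are max{0,(p₁−p₀)/p₁} ≤ PN ≤ min{1,(1−p₀)/p₁}.
  lower = (p₁ − p₀)/p₁ = 0.038933 / 0.052632 ≈ 0.7397
  upper = min{1, (1 − p₀)/p₁} = 0.9863 / 0.052632 ≈ 18.7397 → capped at 1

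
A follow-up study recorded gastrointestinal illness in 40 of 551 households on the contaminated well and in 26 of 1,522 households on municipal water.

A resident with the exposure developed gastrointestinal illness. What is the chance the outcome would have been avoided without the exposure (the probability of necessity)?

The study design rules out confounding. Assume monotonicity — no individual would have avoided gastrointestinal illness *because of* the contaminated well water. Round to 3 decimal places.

PN ≈ 0.765

p₁ = P(outcome | exposed) = 40/551 = 0.072595
p₀ = P(outcome | unexposed) = 26/1522 = 0.017083
Under exogeneity and monotonicity, PN = (p₁ − p₀) / p₁.
PN = (0.072595 − 0.017083) / 0.072595 = 0.055512 / 0.072595 ≈ 0.7647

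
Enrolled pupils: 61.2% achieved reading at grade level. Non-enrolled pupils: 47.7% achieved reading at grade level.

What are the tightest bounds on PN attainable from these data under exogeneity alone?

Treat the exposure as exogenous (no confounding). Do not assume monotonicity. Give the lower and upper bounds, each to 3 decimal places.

p₁ = 0.612, p₀ = 0.477.
Under exogeneity alone the bounds on PN are max{0,(p₁−p₀)/p₁} ≤ PN ≤ min{1,(1−p₀)/p₁}.
  lower = (p₁ − p₀)/p₁ = 0.135 / 0.612 ≈ 0.2206
  upper = min{1, (1 − p₀)/p₁} = 0.523 / 0.612 ≈ 0.8546

0.221 ≤ PN ≤ 0.855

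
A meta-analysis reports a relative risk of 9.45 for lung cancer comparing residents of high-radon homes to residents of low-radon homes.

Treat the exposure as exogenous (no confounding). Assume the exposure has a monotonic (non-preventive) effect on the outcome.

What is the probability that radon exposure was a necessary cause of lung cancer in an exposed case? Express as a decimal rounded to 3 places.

PN ≈ 0.894

Under exogeneity and monotonicity, PN = (RR − 1) / RR = 1 − 1/RR.
PN = (9.45 − 1) / 9.45 = 8.45 / 9.45 ≈ 0.8942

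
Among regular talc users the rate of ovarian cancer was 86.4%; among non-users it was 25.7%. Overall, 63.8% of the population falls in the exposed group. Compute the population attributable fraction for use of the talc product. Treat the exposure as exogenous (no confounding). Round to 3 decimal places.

PAF ≈ 0.601

p₁ = 0.864, p₀ = 0.257.
Overall risk P(Y=1) = π·p₁ + (1−π)·p₀ = 0.638×0.864 + 0.362×0.257 = 0.64427.
Under exogeneity, PAF = [P(Y=1) − p₀] / P(Y=1).
PAF = (0.64427 − 0.257) / 0.64427 ≈ 0.6011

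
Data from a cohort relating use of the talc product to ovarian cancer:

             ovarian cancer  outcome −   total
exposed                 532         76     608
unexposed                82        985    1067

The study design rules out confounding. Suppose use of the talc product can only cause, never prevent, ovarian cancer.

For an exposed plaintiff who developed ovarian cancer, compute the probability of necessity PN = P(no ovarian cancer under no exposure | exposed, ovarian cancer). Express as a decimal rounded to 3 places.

PN ≈ 0.912

p₁ = P(outcome | exposed) = 532/608 = 0.875
p₀ = P(outcome | unexposed) = 82/1067 = 0.076851
Under exogeneity and monotonicity, PN = (p₁ − p₀)/p₁.
PN = (0.875 − 0.076851) / 0.875 ≈ 0.9122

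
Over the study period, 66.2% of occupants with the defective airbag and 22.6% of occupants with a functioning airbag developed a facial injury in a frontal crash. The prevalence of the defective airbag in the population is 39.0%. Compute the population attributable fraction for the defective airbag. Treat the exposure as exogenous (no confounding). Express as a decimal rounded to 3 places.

PAF ≈ 0.429

p₁ = 0.662, p₀ = 0.226.
Overall risk P(Y=1) = π·p₁ + (1−π)·p₀ = 0.39×0.662 + 0.61×0.226 = 0.39604.
Under exogeneity, PAF = [P(Y=1) − p₀] / P(Y=1).
PAF = (0.39604 − 0.226) / 0.39604 ≈ 0.4294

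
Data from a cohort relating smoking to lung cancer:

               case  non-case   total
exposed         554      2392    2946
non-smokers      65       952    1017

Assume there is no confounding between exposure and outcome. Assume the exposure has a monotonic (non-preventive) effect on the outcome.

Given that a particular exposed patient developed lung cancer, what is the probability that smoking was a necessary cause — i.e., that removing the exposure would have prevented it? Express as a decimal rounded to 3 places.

PN ≈ 0.660

p₁ = P(outcome | exposed) = 554/2946 = 0.18805
p₀ = P(outcome | unexposed) = 65/1017 = 0.063913
Under exogeneity and monotonicity, PN = (p₁ − p₀)/p₁.
PN = (0.18805 − 0.063913) / 0.18805 ≈ 0.6601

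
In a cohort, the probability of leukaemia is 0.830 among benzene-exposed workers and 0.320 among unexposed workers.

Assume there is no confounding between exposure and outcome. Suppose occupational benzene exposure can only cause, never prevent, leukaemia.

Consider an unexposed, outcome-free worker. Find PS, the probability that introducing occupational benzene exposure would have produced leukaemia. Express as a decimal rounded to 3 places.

Let p₁ = 0.83, p₀ = 0.32.
Under exogeneity and monotonicity, PS = (p₁ − p₀) / (1 − p₀).
PS = (0.83 − 0.32) / (1 − 0.32) = 0.51 / 0.68 ≈ 0.7500

PS ≈ 0.750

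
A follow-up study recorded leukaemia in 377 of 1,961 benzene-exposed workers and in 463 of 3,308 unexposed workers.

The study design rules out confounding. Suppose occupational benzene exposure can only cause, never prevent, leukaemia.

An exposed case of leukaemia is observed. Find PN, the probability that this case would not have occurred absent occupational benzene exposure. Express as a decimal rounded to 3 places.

PN ≈ 0.272

p₁ = P(outcome | exposed) = 377/1961 = 0.19225
p₀ = P(outcome | unexposed) = 463/3308 = 0.13996
Under exogeneity and monotonicity, PN = (p₁ − p₀) / p₁.
PN = (0.19225 − 0.13996) / 0.19225 = 0.052285 / 0.19225 ≈ 0.2720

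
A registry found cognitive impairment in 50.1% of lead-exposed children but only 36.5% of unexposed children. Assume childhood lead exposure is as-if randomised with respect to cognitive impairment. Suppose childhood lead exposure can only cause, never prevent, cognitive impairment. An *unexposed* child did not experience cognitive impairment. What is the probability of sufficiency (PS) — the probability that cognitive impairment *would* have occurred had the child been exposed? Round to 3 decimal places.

PS ≈ 0.214

p₁ = 0.501, p₀ = 0.365.
Under exogeneity and monotonicity, PS = (p₁ − p₀) / (1 − p₀).
PS = (0.501 − 0.365) / (1 − 0.365) = 0.136 / 0.635 ≈ 0.2142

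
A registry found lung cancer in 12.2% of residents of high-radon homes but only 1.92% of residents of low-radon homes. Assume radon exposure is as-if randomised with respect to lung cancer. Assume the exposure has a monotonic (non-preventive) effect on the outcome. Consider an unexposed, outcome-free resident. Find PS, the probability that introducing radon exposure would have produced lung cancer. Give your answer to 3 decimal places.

PS ≈ 0.105

p₁ = 0.122, p₀ = 0.0192.
Under exogeneity and monotonicity, PS = (p₁ − p₀) / (1 − p₀).
PS = (0.122 − 0.0192) / (1 − 0.0192) = 0.1028 / 0.9808 ≈ 0.1048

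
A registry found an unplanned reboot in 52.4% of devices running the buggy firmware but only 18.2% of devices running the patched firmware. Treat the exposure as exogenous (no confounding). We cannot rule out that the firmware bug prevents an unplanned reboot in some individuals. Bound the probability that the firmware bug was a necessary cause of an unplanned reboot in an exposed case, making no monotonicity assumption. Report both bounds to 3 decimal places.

0.653 ≤ PN ≤ 1.000

p₁ = 0.524, p₀ = 0.182.
Under exogeneity alone the bounds on PN are max{0,(p₁−p₀)/p₁} ≤ PN ≤ min{1,(1−p₀)/p₁}.
  lower = (p₁ − p₀)/p₁ = 0.342 / 0.524 ≈ 0.6527
  upper = min{1, (1 − p₀)/p₁} = 0.818 / 0.524 ≈ 1.5611 → capped at 1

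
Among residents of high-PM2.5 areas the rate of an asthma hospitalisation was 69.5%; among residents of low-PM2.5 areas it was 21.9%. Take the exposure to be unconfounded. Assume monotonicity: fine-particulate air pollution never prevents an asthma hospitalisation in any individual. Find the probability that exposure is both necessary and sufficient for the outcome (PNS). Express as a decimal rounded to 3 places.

p₁ = 0.695, p₀ = 0.219.
Under exogeneity and monotonicity, PNS = p₁ − p₀.
PNS = 0.695 − 0.219 = 0.476

PNS ≈ 0.476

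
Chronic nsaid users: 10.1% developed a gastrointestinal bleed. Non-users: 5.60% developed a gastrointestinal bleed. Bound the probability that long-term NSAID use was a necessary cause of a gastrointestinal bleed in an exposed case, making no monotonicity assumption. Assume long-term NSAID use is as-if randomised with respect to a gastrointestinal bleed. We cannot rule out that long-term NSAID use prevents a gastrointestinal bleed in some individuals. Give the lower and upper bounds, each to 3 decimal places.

0.446 ≤ PN ≤ 1.000

p₁ = 0.101, p₀ = 0.056.
Under exogeneity alone the bounds on PN are max{0,(p₁−p₀)/p₁} ≤ PN ≤ min{1,(1−p₀)/p₁}.
  lower = (p₁ − p₀)/p₁ = 0.045 / 0.101 ≈ 0.4455
  upper = min{1, (1 − p₀)/p₁} = 0.944 / 0.101 ≈ 9.3465 → capped at 1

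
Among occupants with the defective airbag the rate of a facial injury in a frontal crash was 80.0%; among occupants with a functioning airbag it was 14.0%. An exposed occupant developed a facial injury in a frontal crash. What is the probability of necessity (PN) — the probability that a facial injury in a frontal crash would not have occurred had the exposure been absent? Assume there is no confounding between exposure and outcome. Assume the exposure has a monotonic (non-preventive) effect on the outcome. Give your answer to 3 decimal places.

p₁ = 0.8, p₀ = 0.14.
Under exogeneity and monotonicity, PN = (p₁ − p₀) / p₁.
PN = (0.8 − 0.14) / 0.8 = 0.66 / 0.8 ≈ 0.8250

PN ≈ 0.825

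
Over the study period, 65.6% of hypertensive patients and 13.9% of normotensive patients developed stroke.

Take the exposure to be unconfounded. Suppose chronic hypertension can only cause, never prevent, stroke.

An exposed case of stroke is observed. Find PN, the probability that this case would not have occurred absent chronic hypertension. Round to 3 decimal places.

p₁ = 0.656, p₀ = 0.139.
Under exogeneity and monotonicity, PN = (p₁ − p₀) / p₁.
PN = (0.656 − 0.139) / 0.656 = 0.517 / 0.656 ≈ 0.7881

PN ≈ 0.788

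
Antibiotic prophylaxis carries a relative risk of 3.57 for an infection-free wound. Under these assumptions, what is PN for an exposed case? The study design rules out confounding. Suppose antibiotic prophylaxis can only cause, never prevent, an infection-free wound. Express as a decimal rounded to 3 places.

PN ≈ 0.720

Under exogeneity and monotonicity, PN = (RR − 1) / RR = 1 − 1/RR.
PN = (3.57 − 1) / 3.57 = 2.57 / 3.57 ≈ 0.7199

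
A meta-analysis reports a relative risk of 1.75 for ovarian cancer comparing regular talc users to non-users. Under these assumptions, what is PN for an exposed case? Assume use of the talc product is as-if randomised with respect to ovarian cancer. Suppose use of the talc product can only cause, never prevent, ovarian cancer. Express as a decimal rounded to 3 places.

Under exogeneity and monotonicity, PN = (RR − 1) / RR = 1 − 1/RR.
PN = (1.75 − 1) / 1.75 = 0.75 / 1.75 ≈ 0.4286

PN ≈ 0.429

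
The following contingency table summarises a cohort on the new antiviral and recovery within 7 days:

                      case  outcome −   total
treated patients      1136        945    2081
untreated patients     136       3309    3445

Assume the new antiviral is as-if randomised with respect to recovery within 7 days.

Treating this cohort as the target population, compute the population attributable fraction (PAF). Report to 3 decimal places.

p₁ = P(outcome | exposed) = 1136/2081 = 0.54589
p₀ = P(outcome | unexposed) = 136/3445 = 0.039478
Exposure prevalence π = 2081/5526 = 0.37658; overall risk P(Y=1) = 0.23018.
Under exogeneity, PAF = [P(Y=1) − p₀]/P(Y=1).
PAF = (0.23018 − 0.039478) / 0.23018 ≈ 0.8285

PAF ≈ 0.828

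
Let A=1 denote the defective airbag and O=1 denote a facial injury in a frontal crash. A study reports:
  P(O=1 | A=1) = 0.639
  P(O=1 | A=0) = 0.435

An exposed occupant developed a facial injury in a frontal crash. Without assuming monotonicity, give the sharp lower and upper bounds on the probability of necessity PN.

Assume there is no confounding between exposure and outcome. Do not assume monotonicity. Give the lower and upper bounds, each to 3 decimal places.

Let p₁ = 0.639, p₀ = 0.435.
Under exogeneity alone the bounds on PN are max{0,(p₁−p₀)/p₁} ≤ PN ≤ min{1,(1−p₀)/p₁}.
  lower = (p₁ − p₀)/p₁ = 0.204 / 0.639 ≈ 0.3192
  upper = min{1, (1 − p₀)/p₁} = 0.565 / 0.639 ≈ 0.8842

0.319 ≤ PN ≤ 0.884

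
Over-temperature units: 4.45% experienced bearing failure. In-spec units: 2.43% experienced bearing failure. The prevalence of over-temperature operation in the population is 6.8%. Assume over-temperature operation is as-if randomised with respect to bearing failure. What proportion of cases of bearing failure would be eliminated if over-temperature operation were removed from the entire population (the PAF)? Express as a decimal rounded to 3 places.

p₁ = 0.0445, p₀ = 0.0243.
Overall risk P(Y=1) = π·p₁ + (1−π)·p₀ = 0.068×0.0445 + 0.932×0.0243 = 0.025674.
Under exogeneity, PAF = [P(Y=1) − p₀] / P(Y=1).
PAF = (0.025674 − 0.0243) / 0.025674 ≈ 0.0535

PAF ≈ 0.054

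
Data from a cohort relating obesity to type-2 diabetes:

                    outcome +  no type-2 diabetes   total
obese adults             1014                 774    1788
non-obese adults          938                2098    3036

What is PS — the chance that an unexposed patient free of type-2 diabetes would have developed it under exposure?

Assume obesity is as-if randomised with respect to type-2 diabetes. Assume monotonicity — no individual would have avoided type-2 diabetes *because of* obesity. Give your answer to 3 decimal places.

p₁ = P(outcome | exposed) = 1014/1788 = 0.56711
p₀ = P(outcome | unexposed) = 938/3036 = 0.30896
Under exogeneity and monotonicity, PS = (p₁ − p₀)/(1 − p₀).
PS = (0.56711 − 0.30896) / 0.69104 ≈ 0.3736

PS ≈ 0.374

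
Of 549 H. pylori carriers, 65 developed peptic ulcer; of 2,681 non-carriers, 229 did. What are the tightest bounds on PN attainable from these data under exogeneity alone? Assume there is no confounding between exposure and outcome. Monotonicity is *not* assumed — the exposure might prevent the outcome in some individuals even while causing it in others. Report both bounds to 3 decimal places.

0.279 ≤ PN ≤ 1.000

p₁ = P(outcome | exposed) = 65/549 = 0.1184
p₀ = P(outcome | unexposed) = 229/2681 = 0.085416
Under exogeneity alone the bounds on PN are max{0,(p₁−p₀)/p₁} ≤ PN ≤ min{1,(1−p₀)/p₁}.
  lower = (p₁ − p₀)/p₁ = 0.032981 / 0.1184 ≈ 0.2786
  upper = min{1, (1 − p₀)/p₁} = 0.91458 / 0.1184 ≈ 7.7247 → capped at 1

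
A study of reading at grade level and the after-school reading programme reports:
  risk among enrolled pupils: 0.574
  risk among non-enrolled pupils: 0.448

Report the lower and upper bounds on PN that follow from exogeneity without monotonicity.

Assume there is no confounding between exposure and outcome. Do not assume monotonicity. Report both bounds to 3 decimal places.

0.220 ≤ PN ≤ 0.962

Let p₁ = 0.574, p₀ = 0.448.
Under exogeneity alone the bounds on PN are max{0,(p₁−p₀)/p₁} ≤ PN ≤ min{1,(1−p₀)/p₁}.
  lower = (p₁ − p₀)/p₁ = 0.126 / 0.574 ≈ 0.2195
  upper = min{1, (1 − p₀)/p₁} = 0.552 / 0.574 ≈ 0.9617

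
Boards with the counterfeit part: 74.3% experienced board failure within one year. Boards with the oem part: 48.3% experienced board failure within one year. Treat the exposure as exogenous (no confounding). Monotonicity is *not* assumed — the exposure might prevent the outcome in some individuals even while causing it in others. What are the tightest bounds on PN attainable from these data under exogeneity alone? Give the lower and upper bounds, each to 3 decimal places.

0.350 ≤ PN ≤ 0.696

p₁ = 0.743, p₀ = 0.483.
Under exogeneity alone the bounds on PN are max{0,(p₁−p₀)/p₁} ≤ PN ≤ min{1,(1−p₀)/p₁}.
  lower = (p₁ − p₀)/p₁ = 0.26 / 0.743 ≈ 0.3499
  upper = min{1, (1 − p₀)/p₁} = 0.517 / 0.743 ≈ 0.6958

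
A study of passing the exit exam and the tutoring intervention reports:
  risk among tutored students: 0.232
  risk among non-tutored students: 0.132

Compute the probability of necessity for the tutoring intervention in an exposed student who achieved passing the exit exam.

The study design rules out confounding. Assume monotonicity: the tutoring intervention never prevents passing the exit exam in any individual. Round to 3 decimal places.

PN ≈ 0.431

Let p₁ = 0.232, p₀ = 0.132.
Under exogeneity and monotonicity, PN = (p₁ − p₀) / p₁.
PN = (0.232 − 0.132) / 0.232 = 0.1 / 0.232 ≈ 0.4310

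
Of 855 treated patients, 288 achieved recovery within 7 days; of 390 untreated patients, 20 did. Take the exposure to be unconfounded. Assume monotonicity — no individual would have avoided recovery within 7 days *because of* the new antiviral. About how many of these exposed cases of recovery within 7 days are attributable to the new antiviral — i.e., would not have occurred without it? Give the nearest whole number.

about 244 cases

p₁ = P(outcome | exposed) = 288/855 = 0.33684
p₀ = P(outcome | unexposed) = 20/390 = 0.051282
PN = (p₁ − p₀)/p₁ = (0.33684 − 0.051282) / 0.33684 ≈ 0.84776.
Attributable cases ≈ PN × (exposed cases) = 0.84776 × 288 ≈ 244.15.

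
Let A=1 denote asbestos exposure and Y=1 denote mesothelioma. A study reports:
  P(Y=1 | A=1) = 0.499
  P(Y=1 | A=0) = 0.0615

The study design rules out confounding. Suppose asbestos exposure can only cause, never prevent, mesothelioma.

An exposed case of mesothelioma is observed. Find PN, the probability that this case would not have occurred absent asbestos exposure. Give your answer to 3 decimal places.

PN ≈ 0.877

Let p₁ = 0.499, p₀ = 0.0615.
Under exogeneity and monotonicity, PN = (p₁ − p₀) / p₁.
PN = (0.499 − 0.0615) / 0.499 = 0.4375 / 0.499 ≈ 0.8768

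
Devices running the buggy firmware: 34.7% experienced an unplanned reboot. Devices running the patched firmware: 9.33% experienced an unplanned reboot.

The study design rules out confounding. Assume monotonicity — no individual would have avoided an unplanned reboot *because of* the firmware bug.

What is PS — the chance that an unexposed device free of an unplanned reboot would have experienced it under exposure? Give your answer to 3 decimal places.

p₁ = 0.347, p₀ = 0.0933.
Under exogeneity and monotonicity, PS = (p₁ − p₀) / (1 − p₀).
PS = (0.347 − 0.0933) / (1 − 0.0933) = 0.2537 / 0.9067 ≈ 0.2798

PS ≈ 0.280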